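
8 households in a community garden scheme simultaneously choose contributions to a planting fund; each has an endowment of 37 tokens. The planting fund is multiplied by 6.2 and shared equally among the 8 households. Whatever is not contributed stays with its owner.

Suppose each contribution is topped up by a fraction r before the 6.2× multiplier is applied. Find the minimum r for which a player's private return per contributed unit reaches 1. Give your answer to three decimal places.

0.290

With matching at rate r, one contributed unit becomes (1 + r) in the planting fund and returns 6.2 × (1 + r) / 8 to the contributor.
Setting this equal to 1: 1 + r = 8/6.2 = 1.2903.
So the minimum matching rate is r = 1.2903 − 1 = 0.290.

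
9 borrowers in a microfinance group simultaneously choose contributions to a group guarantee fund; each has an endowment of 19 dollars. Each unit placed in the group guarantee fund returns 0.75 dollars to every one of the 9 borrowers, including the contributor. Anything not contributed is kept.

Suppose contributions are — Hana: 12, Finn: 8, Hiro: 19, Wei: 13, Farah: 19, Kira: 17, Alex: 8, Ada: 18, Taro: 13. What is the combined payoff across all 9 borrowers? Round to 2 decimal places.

901.25 dollars

Total contributed: 12 + 8 + 19 + 13 + 19 + 17 + 8 + 18 + 13 = 127; total kept: 9 × 19 − 127 = 44.
The group guarantee fund pays out 0.75 × 9 × 127 = 857.25 in aggregate.
Group total = 44 + 857.25 = 901.25.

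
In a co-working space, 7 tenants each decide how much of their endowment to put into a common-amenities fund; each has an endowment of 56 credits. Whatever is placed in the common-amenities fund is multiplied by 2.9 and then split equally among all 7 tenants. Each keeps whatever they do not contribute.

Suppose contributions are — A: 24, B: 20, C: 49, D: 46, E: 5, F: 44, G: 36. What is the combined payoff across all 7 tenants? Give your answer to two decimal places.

Total contributed: 24 + 20 + 49 + 46 + 5 + 44 + 36 = 224; total kept: 7 × 56 − 224 = 168.
The common-amenities fund pays out 2.9 × 224 = 649.60 in aggregate.
Group total = 168 + 649.60 = 817.60.

817.60 credits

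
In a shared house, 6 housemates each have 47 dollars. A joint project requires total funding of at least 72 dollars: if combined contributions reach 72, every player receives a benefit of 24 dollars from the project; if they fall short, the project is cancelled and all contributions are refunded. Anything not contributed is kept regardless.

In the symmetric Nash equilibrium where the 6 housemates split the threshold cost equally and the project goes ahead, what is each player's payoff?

Equal share of the threshold: 72/6 = 12.
At this profile no one gains by cutting their contribution: any cut drops the total below 72, the project is cancelled, contributions are refunded, and the deviator ends with 47, which is less than 47 − 12 + 24 = 59. Contributing more than 12 just wastes the excess. So contributing exactly 12 is a best response.
Each player's payoff: 47 − 12 + 24 = 59.

59 dollars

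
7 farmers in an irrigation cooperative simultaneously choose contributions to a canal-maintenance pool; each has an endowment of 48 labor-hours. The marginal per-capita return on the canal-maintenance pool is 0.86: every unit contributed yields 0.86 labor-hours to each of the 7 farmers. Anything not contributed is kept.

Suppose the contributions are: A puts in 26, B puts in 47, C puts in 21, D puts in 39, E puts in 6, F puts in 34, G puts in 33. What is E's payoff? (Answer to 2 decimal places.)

Total contributed: 26 + 47 + 21 + 39 + 6 + 34 + 33 = 206.
Each receives 0.86 × 206 = 177.16 from the canal-maintenance pool.
E keeps 48 − 6 = 42, so E's payoff is 42 + 177.16 = 219.16.

219.16 labor-hours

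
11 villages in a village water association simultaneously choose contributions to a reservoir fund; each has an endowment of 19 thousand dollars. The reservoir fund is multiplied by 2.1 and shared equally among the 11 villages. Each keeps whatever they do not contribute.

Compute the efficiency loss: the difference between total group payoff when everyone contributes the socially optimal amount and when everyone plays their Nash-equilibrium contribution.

229.90 thousand dollars

Each contributed unit returns 2.1/11 = 0.1909 to its contributor — below 1 — so contributing 0 is dominant for every player. At the Nash equilibrium everyone keeps their 19, and the group total is 11 × 19 = 209.
Each contributed unit returns 2.100 to the group as a whole (0.1909 to each of 11 players), which exceeds 1, so the social optimum is full contribution: group total = 2.100 × 209 = 438.90.
Efficiency loss = 438.90 − 209 = 229.90.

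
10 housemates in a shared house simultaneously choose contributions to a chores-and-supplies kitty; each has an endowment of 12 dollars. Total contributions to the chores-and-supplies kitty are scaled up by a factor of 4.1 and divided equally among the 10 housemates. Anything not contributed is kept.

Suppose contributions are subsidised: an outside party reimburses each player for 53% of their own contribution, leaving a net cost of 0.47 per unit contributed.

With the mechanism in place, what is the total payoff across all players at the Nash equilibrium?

120.00 dollars

With the mechanism, a contributed unit returns (4.1/10) / 0.47 = 0.8723 per unit of net cost — still below 1 — so contributing 0 remains dominant for every player.
Everyone keeps their endowment and the group total is 10 × 12 = 120.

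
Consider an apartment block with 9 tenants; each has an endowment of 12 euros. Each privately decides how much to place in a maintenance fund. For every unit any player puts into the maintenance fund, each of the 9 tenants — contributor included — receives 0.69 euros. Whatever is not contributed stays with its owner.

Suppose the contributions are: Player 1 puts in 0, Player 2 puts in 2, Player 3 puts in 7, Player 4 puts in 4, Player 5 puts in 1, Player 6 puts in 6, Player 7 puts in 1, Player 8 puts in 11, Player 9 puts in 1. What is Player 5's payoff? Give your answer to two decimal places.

Total contributed: 0 + 2 + 7 + 4 + 1 + 6 + 1 + 11 + 1 = 33.
Each receives 0.69 × 33 = 22.77 from the maintenance fund.
Player 5 keeps 12 − 1 = 11, so Player 5's payoff is 11 + 22.77 = 33.77.

33.77 euros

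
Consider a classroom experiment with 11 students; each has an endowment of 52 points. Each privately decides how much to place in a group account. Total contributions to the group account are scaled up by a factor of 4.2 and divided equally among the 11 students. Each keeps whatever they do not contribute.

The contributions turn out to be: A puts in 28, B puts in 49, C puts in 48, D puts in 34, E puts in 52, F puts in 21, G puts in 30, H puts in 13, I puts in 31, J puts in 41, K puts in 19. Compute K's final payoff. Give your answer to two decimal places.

172.75 points

Total contributed: 28 + 49 + 48 + 34 + 52 + 21 + 30 + 13 + 31 + 41 + 19 = 366.
Each receives 4.2 × 366 / 11 = 139.75 from the group account.
K keeps 52 − 19 = 33, so K's payoff is 33 + 139.75 = 172.75.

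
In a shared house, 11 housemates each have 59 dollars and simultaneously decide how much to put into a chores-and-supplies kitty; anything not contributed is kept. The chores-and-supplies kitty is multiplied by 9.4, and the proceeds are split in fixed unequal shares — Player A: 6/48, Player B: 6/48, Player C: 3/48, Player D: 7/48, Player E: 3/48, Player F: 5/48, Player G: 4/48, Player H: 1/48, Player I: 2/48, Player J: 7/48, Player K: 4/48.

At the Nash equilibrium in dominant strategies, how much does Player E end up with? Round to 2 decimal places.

197.65 dollars

For player j, contributing a unit is worthwhile iff 9.4 × (j's share) ≥ 1, i.e. iff j's share is at least 0.1064.
Player A, Player B, Player D and Player J are above the threshold, contributing 59 each; the remaining 7 contribute 0. Total contributed: 236.
Player E keeps 59 and receives 9.4 × 236 × 3/48 = 138.65 from the chores-and-supplies kitty, for a payoff of 197.65.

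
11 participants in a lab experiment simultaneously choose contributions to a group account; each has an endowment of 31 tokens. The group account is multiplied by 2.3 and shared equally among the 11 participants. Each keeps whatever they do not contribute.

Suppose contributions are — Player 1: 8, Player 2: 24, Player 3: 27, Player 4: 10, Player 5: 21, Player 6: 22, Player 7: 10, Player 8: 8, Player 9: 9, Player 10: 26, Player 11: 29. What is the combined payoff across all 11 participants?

Total contributed: 8 + 24 + 27 + 10 + 21 + 22 + 10 + 8 + 9 + 26 + 29 = 194; total kept: 11 × 31 − 194 = 147.
The group account pays out 2.3 × 194 = 446.20 in aggregate.
Group total = 147 + 446.20 = 593.20.

593.20 tokens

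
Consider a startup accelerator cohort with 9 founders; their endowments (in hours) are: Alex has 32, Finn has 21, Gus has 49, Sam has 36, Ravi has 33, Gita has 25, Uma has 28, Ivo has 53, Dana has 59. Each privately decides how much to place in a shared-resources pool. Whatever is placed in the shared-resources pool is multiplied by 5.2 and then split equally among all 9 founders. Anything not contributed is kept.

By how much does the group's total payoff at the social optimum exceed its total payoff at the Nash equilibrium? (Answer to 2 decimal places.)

1411.20 hours

The private return per contributed unit is 5.2/9 = 0.5778 < 1 for every player regardless of endowment, so the Nash equilibrium is zero contribution and the group total is Σ E_j = 32 + 21 + 49 + 36 + 33 + 25 + 28 + 53 + 59 = 336.
Each contributed unit returns 5.200 to the group, so the social optimum is full contribution by everyone: group total = 5.200 × 336 = 1747.20.
Efficiency loss = (5.200 − 1) × 336 = 1411.20.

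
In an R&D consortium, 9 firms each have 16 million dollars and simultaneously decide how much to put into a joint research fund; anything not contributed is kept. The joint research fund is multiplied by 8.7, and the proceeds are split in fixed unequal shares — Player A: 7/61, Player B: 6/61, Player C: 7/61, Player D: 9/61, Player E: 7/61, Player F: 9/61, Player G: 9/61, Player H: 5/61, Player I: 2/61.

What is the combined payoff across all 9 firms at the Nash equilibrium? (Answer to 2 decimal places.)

513.60 million dollars

For player j, contributing a unit is worthwhile iff 8.7 × (j's share) ≥ 1, i.e. iff j's share is at least 0.1149.
The shares above 0.1149 belong to Player D, Player F and Player G, contributing 16 each; the remaining 6 contribute 0. Total contributed: 48.
The joint research fund pays out 8.7 × 48 = 417.60 in total (split across the unequal shares, but the aggregate is all that matters for the group sum).
The 6 free-riders keep 16 each, adding 96. Group total = 96 + 417.60 = 513.60.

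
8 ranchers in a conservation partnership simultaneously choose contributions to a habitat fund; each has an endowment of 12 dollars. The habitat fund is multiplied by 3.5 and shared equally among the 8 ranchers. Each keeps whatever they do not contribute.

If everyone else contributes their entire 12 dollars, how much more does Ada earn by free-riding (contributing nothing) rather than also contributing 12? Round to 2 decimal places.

6.75 dollars

Switching from a contribution of 12 to 0 lets Ada keep an extra 12 dollars, but lowers the habitat fund by 12, which costs Ada their own share of that drop: 3.5/8 × 12 = 5.25.
Net gain = 12 − 5.25 = 6.75. The private return per contributed unit (0.4375) is below 1, so free-riding is indeed the best response regardless of what the others do.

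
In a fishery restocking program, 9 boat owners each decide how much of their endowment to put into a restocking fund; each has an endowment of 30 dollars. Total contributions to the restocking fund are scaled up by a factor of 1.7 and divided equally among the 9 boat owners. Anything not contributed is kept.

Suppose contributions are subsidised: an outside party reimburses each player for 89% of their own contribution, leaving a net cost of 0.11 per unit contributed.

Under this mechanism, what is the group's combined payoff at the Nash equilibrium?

699.30 dollars

The effective private return per unit is now (1.7/9) / 0.11 = 1.7172 > 1, so every player's dominant strategy flips to full contribution.
So the Nash equilibrium is full contribution by all 9; the group earns 9 × (30 × 0.89 + 1.7 × 30) = 699.30.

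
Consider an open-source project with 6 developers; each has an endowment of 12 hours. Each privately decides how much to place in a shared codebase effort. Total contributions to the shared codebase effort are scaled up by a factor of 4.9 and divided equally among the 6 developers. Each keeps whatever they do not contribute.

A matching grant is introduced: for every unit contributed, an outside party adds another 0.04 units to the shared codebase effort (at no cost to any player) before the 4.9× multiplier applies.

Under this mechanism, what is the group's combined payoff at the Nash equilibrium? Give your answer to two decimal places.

With the mechanism, a contributed unit returns 4.9 × 1.04 / 6 = 0.8493 per unit of net cost — still below 1 — so contributing 0 remains dominant for every player.
At the Nash equilibrium no one contributes; group total payoff = 6 × 12 = 72.

72.00 hours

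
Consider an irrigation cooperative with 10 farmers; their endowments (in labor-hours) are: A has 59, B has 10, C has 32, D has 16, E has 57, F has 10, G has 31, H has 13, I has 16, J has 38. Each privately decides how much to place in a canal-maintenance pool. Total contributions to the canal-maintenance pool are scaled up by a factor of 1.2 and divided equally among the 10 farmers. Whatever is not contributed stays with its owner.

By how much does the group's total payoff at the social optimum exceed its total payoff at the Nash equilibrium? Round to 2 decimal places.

The private return per contributed unit is 1.2/10 = 0.1200 < 1 for every player regardless of endowment, so the Nash equilibrium is zero contribution and the group total is Σ E_j = 59 + 10 + 32 + 16 + 57 + 10 + 31 + 13 + 16 + 38 = 282.
Each contributed unit returns 1.200 to the group, so the social optimum is full contribution by everyone: group total = 1.200 × 282 = 338.40.
Efficiency loss = (1.200 − 1) × 282 = 56.40.

56.40 labor-hours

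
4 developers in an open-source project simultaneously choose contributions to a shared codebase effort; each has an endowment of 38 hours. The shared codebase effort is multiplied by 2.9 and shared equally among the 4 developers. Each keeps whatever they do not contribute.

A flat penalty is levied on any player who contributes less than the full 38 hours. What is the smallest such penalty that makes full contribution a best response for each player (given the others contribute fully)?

10.45 hours

Given the others contribute fully, the best deviation is to contribute 0 (any partial contribution still incurs the fine and gives up units whose private return 0.7250 is below 1).
Deviating from 38 to 0 saves 38 hours but forfeits the deviator's share of the drop in the shared codebase effort: 2.9/4 × 38 = 27.55.
So the deviation gain is 38 − 27.55 = 10.45, and the fine must be at least 10.45 hours to wipe it out.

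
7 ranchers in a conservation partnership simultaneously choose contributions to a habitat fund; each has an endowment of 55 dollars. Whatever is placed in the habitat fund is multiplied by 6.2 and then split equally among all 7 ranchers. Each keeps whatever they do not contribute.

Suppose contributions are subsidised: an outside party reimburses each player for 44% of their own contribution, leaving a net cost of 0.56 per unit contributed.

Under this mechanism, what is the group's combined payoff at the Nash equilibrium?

2556.40 dollars

The effective private return per unit is now (6.2/7) / 0.56 = 1.5816 > 1, so every player's dominant strategy flips to full contribution.
At the Nash equilibrium everyone contributes 55. Group total payoff = 7 × (55 × 0.44 + 6.2 × 55) = 2556.40.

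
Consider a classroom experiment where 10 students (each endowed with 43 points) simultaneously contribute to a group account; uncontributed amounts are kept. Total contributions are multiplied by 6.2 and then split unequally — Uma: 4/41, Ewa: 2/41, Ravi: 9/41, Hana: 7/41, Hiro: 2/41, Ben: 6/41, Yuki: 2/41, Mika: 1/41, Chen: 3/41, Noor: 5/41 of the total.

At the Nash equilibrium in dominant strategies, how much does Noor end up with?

Player j's private return per contributed unit is 6.2 × (j's share). Contributing is weakly dominant for j when that share is at least 1/6.2 = 0.1613, and contributing 0 is dominant otherwise.
Ravi and Hana are above the threshold, contributing 43 each; the remaining 8 contribute 0. Total contributed: 86.
Noor keeps 43 and receives 6.2 × 86 × 5/41 = 65.02 from the group account, for a payoff of 108.02.

108.02 points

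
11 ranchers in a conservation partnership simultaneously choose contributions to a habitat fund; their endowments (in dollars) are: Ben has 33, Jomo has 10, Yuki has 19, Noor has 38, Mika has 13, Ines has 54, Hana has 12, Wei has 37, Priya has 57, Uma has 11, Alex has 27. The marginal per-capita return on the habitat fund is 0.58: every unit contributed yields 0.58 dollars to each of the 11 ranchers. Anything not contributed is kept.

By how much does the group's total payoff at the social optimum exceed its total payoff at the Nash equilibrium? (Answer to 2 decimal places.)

The private return per contributed unit is 0.58 < 1 for everyone, so the Nash equilibrium is zero contribution and the group total is Σ E_j = 33 + 10 + 19 + 38 + 13 + 54 + 12 + 37 + 57 + 11 + 27 = 311.
Each contributed unit returns 6.380 to the group, so the social optimum is full contribution by everyone: group total = 6.380 × 311 = 1984.18.
Efficiency loss = (6.380 − 1) × 311 = 1673.18.

1673.18 dollars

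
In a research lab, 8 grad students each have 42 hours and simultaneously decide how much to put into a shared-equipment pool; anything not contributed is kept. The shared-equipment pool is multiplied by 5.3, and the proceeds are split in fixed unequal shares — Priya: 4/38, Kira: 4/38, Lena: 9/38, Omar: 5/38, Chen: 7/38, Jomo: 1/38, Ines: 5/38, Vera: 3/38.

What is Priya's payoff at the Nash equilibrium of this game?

For player j, contributing a unit is worthwhile iff 5.3 × (j's share) ≥ 1, i.e. iff j's share is at least 0.1887.
Lena alone (share 9/38) is above the threshold, contributing 42; the remaining 7 contribute 0. Total contributed: 42.
Priya keeps 42 and receives 5.3 × 42 × 4/38 = 23.43 from the shared-equipment pool, for a payoff of 65.43.

65.43 hours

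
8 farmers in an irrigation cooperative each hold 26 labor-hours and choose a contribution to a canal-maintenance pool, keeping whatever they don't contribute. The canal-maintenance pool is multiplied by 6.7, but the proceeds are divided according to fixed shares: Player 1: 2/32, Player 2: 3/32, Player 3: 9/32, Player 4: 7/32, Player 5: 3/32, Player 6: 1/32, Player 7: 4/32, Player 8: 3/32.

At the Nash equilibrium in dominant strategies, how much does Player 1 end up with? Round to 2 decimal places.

Each unit j contributes comes back to j as 6.7 × (j's share), so j prefers to contribute only if that share exceeds 1/6.7 = 0.1493; otherwise keeping the unit dominates.
The shares above 0.1493 belong to Player 3 and Player 4, contributing 26 each; the remaining 6 contribute 0. Total contributed: 52.
Player 1 keeps 26 and receives 6.7 × 52 × 2/32 = 21.78 from the canal-maintenance pool, for a payoff of 47.78.

47.78 labor-hours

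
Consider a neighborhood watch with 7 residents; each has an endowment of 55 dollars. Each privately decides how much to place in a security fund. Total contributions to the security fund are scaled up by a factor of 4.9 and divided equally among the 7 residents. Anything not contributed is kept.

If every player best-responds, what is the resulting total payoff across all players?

385.00 dollars

Each contributed unit returns 4.9/7 = 0.7000 to its contributor — below 1 — so contributing 0 is dominant for every player. At the Nash equilibrium everyone keeps their 55, and the group total is 7 × 55 = 385.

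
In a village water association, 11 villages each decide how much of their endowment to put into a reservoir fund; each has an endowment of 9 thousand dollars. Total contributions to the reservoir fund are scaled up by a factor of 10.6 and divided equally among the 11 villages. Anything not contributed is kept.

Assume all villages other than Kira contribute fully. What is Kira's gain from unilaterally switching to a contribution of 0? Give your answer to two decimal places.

0.33 thousand dollars

Switching from a contribution of 9 to 0 lets Kira keep an extra 9 thousand dollars, but lowers the reservoir fund by 9, which costs Kira their own share of that drop: 10.6/11 × 9 = 8.67.
Net gain = 9 − 8.67 = 0.33. The private return per contributed unit (0.9636) is below 1, so free-riding is indeed the best response regardless of what the others do.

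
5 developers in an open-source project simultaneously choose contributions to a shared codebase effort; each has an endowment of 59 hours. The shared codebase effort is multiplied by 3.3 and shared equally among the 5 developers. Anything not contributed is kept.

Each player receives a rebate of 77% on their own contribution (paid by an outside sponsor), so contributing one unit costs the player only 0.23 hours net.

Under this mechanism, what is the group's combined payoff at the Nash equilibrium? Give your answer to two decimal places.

1200.65 hours

Under the mechanism each unit contributed yields (3.3/5) / 0.23 = 2.8696 back to its contributor per unit of net cost, which exceeds 1, making full contribution the dominant choice for everyone.
At the Nash equilibrium everyone contributes 59. Group total payoff = 5 × (59 × 0.77 + 3.3 × 59) = 1200.65.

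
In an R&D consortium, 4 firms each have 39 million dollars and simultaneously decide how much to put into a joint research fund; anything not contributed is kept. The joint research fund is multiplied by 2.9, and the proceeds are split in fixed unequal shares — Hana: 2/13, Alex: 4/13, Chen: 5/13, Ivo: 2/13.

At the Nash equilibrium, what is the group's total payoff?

Each unit j contributes comes back to j as 2.9 × (j's share), so j prefers to contribute only if that share exceeds 1/2.9 = 0.3448; otherwise keeping the unit dominates.
The only share above 0.3448 is Chen's 5/13, contributing 39; the remaining 3 contribute 0. Total contributed: 39.
The joint research fund pays out 2.9 × 39 = 113.10 in total (split across the unequal shares, but the aggregate is all that matters for the group sum).
The 3 free-riders keep 39 each, adding 117. Group total = 117 + 113.10 = 230.10.

230.10 million dollars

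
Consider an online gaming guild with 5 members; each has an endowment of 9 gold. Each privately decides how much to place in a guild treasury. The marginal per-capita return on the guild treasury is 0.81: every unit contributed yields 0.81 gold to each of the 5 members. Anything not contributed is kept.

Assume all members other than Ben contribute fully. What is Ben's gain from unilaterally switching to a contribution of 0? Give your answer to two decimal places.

Switching from a contribution of 9 to 0 lets Ben keep an extra 9 gold, but lowers the guild treasury by 9, which costs Ben their own share of that drop: 0.81 × 9 = 7.29.
Net gain = 9 − 7.29 = 1.71. The private return per contributed unit (0.81) is below 1, so free-riding is indeed the best response regardless of what the others do.

1.71 gold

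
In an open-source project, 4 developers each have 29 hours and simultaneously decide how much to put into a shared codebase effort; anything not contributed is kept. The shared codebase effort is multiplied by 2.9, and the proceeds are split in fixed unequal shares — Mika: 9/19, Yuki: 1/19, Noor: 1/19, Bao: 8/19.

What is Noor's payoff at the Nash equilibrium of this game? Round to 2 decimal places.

For player j, contributing a unit is worthwhile iff 2.9 × (j's share) ≥ 1, i.e. iff j's share is at least 0.3448.
Mika and Bao clear that bar, contributing 29 each; the remaining 2 contribute 0. Total contributed: 58.
Noor keeps 29 and receives 2.9 × 58 × 1/19 = 8.85 from the shared codebase effort, for a payoff of 37.85.

37.85 hours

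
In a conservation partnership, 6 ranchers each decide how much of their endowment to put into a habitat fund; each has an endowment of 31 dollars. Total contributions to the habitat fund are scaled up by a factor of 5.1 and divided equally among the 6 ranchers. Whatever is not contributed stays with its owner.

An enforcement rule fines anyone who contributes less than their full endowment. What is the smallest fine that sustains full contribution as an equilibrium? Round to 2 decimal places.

4.65 dollars

Given the others contribute fully, the best deviation is to contribute 0 (any partial contribution still incurs the fine and gives up units whose private return 0.8500 is below 1).
Deviating from 31 to 0 saves 31 dollars but forfeits the deviator's share of the drop in the habitat fund: 5.1/6 × 31 = 26.35.
So the deviation gain is 31 − 26.35 = 4.65, and the fine must be at least 4.65 dollars to wipe it out.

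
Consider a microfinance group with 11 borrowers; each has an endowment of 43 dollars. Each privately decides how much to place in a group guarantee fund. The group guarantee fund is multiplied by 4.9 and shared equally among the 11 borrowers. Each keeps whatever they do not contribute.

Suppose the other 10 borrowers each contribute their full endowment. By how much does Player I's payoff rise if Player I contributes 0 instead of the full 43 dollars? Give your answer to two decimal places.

23.85 dollars

Switching from a contribution of 43 to 0 lets Player I keep an extra 43 dollars, but lowers the group guarantee fund by 43, which costs Player I their own share of that drop: 4.9/11 × 43 = 19.15.
Net gain = 43 − 19.15 = 23.85. The private return per contributed unit (0.4455) is below 1, so free-riding is indeed the best response regardless of what the others do.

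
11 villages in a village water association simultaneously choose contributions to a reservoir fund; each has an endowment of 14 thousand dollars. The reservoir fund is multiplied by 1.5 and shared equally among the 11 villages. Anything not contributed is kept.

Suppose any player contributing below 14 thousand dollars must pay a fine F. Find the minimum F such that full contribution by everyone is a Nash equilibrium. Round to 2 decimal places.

Given the others contribute fully, the best deviation is to contribute 0 (any partial contribution still incurs the fine and gives up units whose private return 0.1364 is below 1).
Deviating from 14 to 0 saves 14 thousand dollars but forfeits the deviator's share of the drop in the reservoir fund: 1.5/11 × 14 = 1.91.
So the deviation gain is 14 − 1.91 = 12.09, and the fine must be at least 12.09 thousand dollars to wipe it out.

12.09 thousand dollars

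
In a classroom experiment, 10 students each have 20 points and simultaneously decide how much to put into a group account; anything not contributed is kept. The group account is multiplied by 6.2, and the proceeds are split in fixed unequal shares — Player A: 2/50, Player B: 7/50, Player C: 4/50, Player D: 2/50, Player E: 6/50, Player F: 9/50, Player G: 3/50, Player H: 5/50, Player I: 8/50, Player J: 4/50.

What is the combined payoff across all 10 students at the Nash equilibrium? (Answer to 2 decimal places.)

Player j's private return per contributed unit is 6.2 × (j's share). Contributing is weakly dominant for j when that share is at least 1/6.2 = 0.1613, and contributing 0 is dominant otherwise.
Only Player F (9/50) clears that bar, contributing 20; the remaining 9 contribute 0. Total contributed: 20.
The group account pays out 6.2 × 20 = 124.00 in total (split across the unequal shares, but the aggregate is all that matters for the group sum).
The 9 free-riders keep 20 each, adding 180. Group total = 180 + 124.00 = 304.00.

304.00 points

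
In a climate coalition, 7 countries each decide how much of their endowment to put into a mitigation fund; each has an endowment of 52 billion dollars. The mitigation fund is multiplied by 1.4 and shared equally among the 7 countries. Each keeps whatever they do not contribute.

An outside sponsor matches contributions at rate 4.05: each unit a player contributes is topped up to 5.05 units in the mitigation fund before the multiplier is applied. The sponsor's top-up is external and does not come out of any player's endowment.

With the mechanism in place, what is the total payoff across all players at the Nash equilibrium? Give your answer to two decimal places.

The effective private return per unit is now 1.4 × 5.05 / 7 = 1.0100 > 1, so every player's dominant strategy flips to full contribution.
So the Nash equilibrium is full contribution by all 7; the group earns 1.4 × 5.05 × 364 = 2573.48.

2573.48 billion dollars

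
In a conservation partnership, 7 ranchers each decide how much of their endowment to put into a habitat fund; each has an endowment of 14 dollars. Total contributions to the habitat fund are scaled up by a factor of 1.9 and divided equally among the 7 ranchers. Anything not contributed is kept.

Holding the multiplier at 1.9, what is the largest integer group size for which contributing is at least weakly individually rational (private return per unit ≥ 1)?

1

Private return per unit is 1.9/(group size), which is ≥ 1 whenever the group size is ≤ 1.9.
The largest such integer is 1.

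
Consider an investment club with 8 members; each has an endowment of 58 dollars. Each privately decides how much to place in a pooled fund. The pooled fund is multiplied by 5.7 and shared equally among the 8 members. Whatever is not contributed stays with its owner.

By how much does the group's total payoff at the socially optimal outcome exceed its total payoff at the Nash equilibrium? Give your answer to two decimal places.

Each contributed unit returns 5.7/8 = 0.7125 to its contributor — below 1 — so contributing 0 is dominant for every player. At the Nash equilibrium everyone keeps their 58, and the group total is 8 × 58 = 464.
Each contributed unit returns 5.700 to the group as a whole (0.7125 to each of 8 players), which exceeds 1, so the social optimum is full contribution: group total = 5.700 × 464 = 2644.80.
Efficiency loss = 2644.80 − 464 = 2180.80.

2180.80 dollars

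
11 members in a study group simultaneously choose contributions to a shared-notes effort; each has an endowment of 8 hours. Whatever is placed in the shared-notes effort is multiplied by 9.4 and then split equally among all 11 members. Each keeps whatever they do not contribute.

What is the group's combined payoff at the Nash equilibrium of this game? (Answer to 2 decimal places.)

Each contributed unit returns 9.4/11 = 0.8545 to its contributor — below 1 — so contributing 0 is dominant for every player. At the Nash equilibrium everyone keeps their 8, and the group total is 11 × 8 = 88.

88.00 hours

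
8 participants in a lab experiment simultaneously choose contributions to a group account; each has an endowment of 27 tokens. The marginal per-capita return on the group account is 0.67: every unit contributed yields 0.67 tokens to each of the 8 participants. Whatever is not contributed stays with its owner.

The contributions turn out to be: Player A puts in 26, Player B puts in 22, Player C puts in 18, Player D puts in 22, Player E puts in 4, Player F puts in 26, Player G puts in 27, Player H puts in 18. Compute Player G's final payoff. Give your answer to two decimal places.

Total contributed: 26 + 22 + 18 + 22 + 4 + 26 + 27 + 18 = 163.
Each receives 0.67 × 163 = 109.21 from the group account.
Player G keeps 27 − 27 = 0, so Player G's payoff is 0 + 109.21 = 109.21.

109.21 tokens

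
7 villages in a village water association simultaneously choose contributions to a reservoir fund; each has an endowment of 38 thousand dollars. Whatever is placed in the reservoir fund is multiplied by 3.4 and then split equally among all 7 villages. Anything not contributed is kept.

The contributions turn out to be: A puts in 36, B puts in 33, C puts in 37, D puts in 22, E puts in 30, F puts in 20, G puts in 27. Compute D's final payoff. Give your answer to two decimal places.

115.57 thousand dollars

Total contributed: 36 + 33 + 37 + 22 + 30 + 20 + 27 = 205.
Each receives 3.4 × 205 / 7 = 99.57 from the reservoir fund.
D keeps 38 − 22 = 16, so D's payoff is 16 + 99.57 = 115.57.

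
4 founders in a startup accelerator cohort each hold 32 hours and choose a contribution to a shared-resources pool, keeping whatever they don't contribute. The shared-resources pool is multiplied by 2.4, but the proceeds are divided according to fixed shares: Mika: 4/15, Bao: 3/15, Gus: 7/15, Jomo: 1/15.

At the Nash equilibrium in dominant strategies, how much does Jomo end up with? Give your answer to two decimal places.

Each unit j contributes comes back to j as 2.4 × (j's share), so j prefers to contribute only if that share exceeds 1/2.4 = 0.4167; otherwise keeping the unit dominates.
Gus alone (share 7/15) is above the threshold, contributing 32; the remaining 3 contribute 0. Total contributed: 32.
Jomo keeps 32 and receives 2.4 × 32 × 1/15 = 5.12 from the shared-resources pool, for a payoff of 37.12.

37.12 hours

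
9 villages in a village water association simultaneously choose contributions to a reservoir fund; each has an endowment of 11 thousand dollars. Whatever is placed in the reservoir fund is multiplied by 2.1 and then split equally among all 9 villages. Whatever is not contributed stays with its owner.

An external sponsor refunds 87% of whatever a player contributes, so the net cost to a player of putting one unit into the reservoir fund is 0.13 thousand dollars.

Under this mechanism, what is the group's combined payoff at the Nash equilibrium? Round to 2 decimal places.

Under the mechanism each unit contributed yields (2.1/9) / 0.13 = 1.7949 back to its contributor per unit of net cost, which exceeds 1, making full contribution the dominant choice for everyone.
So the Nash equilibrium is full contribution by all 9; the group earns 9 × (11 × 0.87 + 2.1 × 11) = 294.03.

294.03 thousand dollars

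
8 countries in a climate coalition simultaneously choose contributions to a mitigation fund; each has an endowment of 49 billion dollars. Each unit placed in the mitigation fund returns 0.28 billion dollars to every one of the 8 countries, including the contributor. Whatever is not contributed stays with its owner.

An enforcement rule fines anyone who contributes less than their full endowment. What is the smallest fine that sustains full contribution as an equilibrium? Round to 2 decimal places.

Given the others contribute fully, the best deviation is to contribute 0 (any partial contribution still incurs the fine and gives up units whose private return 0.28 is below 1).
Deviating from 49 to 0 saves 49 billion dollars but forfeits the deviator's share of the drop in the mitigation fund: 0.28 × 49 = 13.72.
So the deviation gain is 49 − 13.72 = 35.28, and the fine must be at least 35.28 billion dollars to wipe it out.

35.28 billion dollars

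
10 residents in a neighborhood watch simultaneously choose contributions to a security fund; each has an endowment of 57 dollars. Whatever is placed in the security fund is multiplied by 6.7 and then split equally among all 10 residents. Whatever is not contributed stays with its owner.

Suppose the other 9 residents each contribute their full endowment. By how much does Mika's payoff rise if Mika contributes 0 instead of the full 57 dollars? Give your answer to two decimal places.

Switching from a contribution of 57 to 0 lets Mika keep an extra 57 dollars, but lowers the security fund by 57, which costs Mika their own share of that drop: 6.7/10 × 57 = 38.19.
Net gain = 57 − 38.19 = 18.81. The private return per contributed unit (0.6700) is below 1, so free-riding is indeed the best response regardless of what the others do.

18.81 dollars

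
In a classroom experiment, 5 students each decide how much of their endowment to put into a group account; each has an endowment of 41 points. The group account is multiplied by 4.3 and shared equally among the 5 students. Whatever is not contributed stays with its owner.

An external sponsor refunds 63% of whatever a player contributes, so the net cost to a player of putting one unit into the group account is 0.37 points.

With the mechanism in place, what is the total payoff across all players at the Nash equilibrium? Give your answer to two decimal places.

1010.65 points

With the mechanism, a contributed unit returns (4.3/5) / 0.37 = 2.3243 per unit of net cost to the contributor — now above 1 — so contributing fully is weakly dominant for every player.
At the Nash equilibrium everyone contributes 41. Group total payoff = 5 × (41 × 0.63 + 4.3 × 41) = 1010.65.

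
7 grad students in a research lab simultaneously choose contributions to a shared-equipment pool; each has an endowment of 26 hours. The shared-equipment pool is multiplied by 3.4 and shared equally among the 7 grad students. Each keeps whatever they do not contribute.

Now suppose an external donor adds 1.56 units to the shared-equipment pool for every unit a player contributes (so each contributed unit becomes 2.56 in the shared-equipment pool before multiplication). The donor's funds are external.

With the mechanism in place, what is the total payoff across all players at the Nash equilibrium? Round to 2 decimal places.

1584.13 hours

With the mechanism, a contributed unit returns 3.4 × 2.56 / 7 = 1.2434 per unit of net cost to the contributor — now above 1 — so contributing fully is weakly dominant for every player.
At the Nash equilibrium everyone contributes 26. Group total payoff = 3.4 × 2.56 × 182 = 1584.13.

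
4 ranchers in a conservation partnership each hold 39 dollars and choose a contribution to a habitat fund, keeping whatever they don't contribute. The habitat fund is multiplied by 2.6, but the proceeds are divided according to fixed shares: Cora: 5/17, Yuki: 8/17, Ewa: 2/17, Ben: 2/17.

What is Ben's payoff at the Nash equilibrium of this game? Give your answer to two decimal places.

50.93 dollars

Player j's private return per contributed unit is 2.6 × (j's share). Contributing is weakly dominant for j when that share is at least 1/2.6 = 0.3846, and contributing 0 is dominant otherwise.
Only Yuki (8/17) clears that bar, contributing 39; the remaining 3 contribute 0. Total contributed: 39.
Ben keeps 39 and receives 2.6 × 39 × 2/17 = 11.93 from the habitat fund, for a payoff of 50.93.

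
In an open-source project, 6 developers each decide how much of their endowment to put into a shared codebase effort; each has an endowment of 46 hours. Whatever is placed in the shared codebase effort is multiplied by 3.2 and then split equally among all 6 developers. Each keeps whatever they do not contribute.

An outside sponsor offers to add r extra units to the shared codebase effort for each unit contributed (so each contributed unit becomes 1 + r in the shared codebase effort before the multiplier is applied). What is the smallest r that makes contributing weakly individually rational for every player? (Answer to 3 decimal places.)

0.875

With matching at rate r, one contributed unit becomes (1 + r) in the shared codebase effort and returns 3.2 × (1 + r) / 6 to the contributor.
Setting this equal to 1: 1 + r = 6/3.2 = 1.8750.
So the minimum matching rate is r = 1.8750 − 1 = 0.875.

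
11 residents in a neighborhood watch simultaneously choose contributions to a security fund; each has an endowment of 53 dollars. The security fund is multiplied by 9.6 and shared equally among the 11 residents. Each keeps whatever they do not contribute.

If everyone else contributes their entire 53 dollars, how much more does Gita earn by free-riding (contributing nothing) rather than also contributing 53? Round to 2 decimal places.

6.75 dollars

Switching from a contribution of 53 to 0 lets Gita keep an extra 53 dollars, but lowers the security fund by 53, which costs Gita their own share of that drop: 9.6/11 × 53 = 46.25.
Net gain = 53 − 46.25 = 6.75. The private return per contributed unit (0.8727) is below 1, so free-riding is indeed the best response regardless of what the others do.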